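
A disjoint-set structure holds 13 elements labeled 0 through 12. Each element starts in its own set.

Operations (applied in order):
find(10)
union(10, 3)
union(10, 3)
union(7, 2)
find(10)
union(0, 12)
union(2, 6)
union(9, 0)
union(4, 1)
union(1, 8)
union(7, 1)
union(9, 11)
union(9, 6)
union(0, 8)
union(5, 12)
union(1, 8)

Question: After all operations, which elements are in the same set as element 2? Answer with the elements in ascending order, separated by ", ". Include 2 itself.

Answer: 0, 1, 2, 4, 5, 6, 7, 8, 9, 11, 12

Derivation:
Step 1: find(10) -> no change; set of 10 is {10}
Step 2: union(10, 3) -> merged; set of 10 now {3, 10}
Step 3: union(10, 3) -> already same set; set of 10 now {3, 10}
Step 4: union(7, 2) -> merged; set of 7 now {2, 7}
Step 5: find(10) -> no change; set of 10 is {3, 10}
Step 6: union(0, 12) -> merged; set of 0 now {0, 12}
Step 7: union(2, 6) -> merged; set of 2 now {2, 6, 7}
Step 8: union(9, 0) -> merged; set of 9 now {0, 9, 12}
Step 9: union(4, 1) -> merged; set of 4 now {1, 4}
Step 10: union(1, 8) -> merged; set of 1 now {1, 4, 8}
Step 11: union(7, 1) -> merged; set of 7 now {1, 2, 4, 6, 7, 8}
Step 12: union(9, 11) -> merged; set of 9 now {0, 9, 11, 12}
Step 13: union(9, 6) -> merged; set of 9 now {0, 1, 2, 4, 6, 7, 8, 9, 11, 12}
Step 14: union(0, 8) -> already same set; set of 0 now {0, 1, 2, 4, 6, 7, 8, 9, 11, 12}
Step 15: union(5, 12) -> merged; set of 5 now {0, 1, 2, 4, 5, 6, 7, 8, 9, 11, 12}
Step 16: union(1, 8) -> already same set; set of 1 now {0, 1, 2, 4, 5, 6, 7, 8, 9, 11, 12}
Component of 2: {0, 1, 2, 4, 5, 6, 7, 8, 9, 11, 12}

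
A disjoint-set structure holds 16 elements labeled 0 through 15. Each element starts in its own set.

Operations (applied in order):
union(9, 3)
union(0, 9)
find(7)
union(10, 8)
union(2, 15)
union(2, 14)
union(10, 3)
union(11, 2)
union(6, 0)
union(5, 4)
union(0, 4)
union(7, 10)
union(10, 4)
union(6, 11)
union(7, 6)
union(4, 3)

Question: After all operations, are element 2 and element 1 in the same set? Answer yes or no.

Step 1: union(9, 3) -> merged; set of 9 now {3, 9}
Step 2: union(0, 9) -> merged; set of 0 now {0, 3, 9}
Step 3: find(7) -> no change; set of 7 is {7}
Step 4: union(10, 8) -> merged; set of 10 now {8, 10}
Step 5: union(2, 15) -> merged; set of 2 now {2, 15}
Step 6: union(2, 14) -> merged; set of 2 now {2, 14, 15}
Step 7: union(10, 3) -> merged; set of 10 now {0, 3, 8, 9, 10}
Step 8: union(11, 2) -> merged; set of 11 now {2, 11, 14, 15}
Step 9: union(6, 0) -> merged; set of 6 now {0, 3, 6, 8, 9, 10}
Step 10: union(5, 4) -> merged; set of 5 now {4, 5}
Step 11: union(0, 4) -> merged; set of 0 now {0, 3, 4, 5, 6, 8, 9, 10}
Step 12: union(7, 10) -> merged; set of 7 now {0, 3, 4, 5, 6, 7, 8, 9, 10}
Step 13: union(10, 4) -> already same set; set of 10 now {0, 3, 4, 5, 6, 7, 8, 9, 10}
Step 14: union(6, 11) -> merged; set of 6 now {0, 2, 3, 4, 5, 6, 7, 8, 9, 10, 11, 14, 15}
Step 15: union(7, 6) -> already same set; set of 7 now {0, 2, 3, 4, 5, 6, 7, 8, 9, 10, 11, 14, 15}
Step 16: union(4, 3) -> already same set; set of 4 now {0, 2, 3, 4, 5, 6, 7, 8, 9, 10, 11, 14, 15}
Set of 2: {0, 2, 3, 4, 5, 6, 7, 8, 9, 10, 11, 14, 15}; 1 is not a member.

Answer: no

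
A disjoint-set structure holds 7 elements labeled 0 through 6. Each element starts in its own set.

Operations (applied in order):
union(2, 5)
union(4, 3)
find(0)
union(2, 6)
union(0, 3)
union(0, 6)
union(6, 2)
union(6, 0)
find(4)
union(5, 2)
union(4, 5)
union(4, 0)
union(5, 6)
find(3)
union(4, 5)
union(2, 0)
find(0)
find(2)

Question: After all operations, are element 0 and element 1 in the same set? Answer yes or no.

Step 1: union(2, 5) -> merged; set of 2 now {2, 5}
Step 2: union(4, 3) -> merged; set of 4 now {3, 4}
Step 3: find(0) -> no change; set of 0 is {0}
Step 4: union(2, 6) -> merged; set of 2 now {2, 5, 6}
Step 5: union(0, 3) -> merged; set of 0 now {0, 3, 4}
Step 6: union(0, 6) -> merged; set of 0 now {0, 2, 3, 4, 5, 6}
Step 7: union(6, 2) -> already same set; set of 6 now {0, 2, 3, 4, 5, 6}
Step 8: union(6, 0) -> already same set; set of 6 now {0, 2, 3, 4, 5, 6}
Step 9: find(4) -> no change; set of 4 is {0, 2, 3, 4, 5, 6}
Step 10: union(5, 2) -> already same set; set of 5 now {0, 2, 3, 4, 5, 6}
Step 11: union(4, 5) -> already same set; set of 4 now {0, 2, 3, 4, 5, 6}
Step 12: union(4, 0) -> already same set; set of 4 now {0, 2, 3, 4, 5, 6}
Step 13: union(5, 6) -> already same set; set of 5 now {0, 2, 3, 4, 5, 6}
Step 14: find(3) -> no change; set of 3 is {0, 2, 3, 4, 5, 6}
Step 15: union(4, 5) -> already same set; set of 4 now {0, 2, 3, 4, 5, 6}
Step 16: union(2, 0) -> already same set; set of 2 now {0, 2, 3, 4, 5, 6}
Step 17: find(0) -> no change; set of 0 is {0, 2, 3, 4, 5, 6}
Step 18: find(2) -> no change; set of 2 is {0, 2, 3, 4, 5, 6}
Set of 0: {0, 2, 3, 4, 5, 6}; 1 is not a member.

Answer: no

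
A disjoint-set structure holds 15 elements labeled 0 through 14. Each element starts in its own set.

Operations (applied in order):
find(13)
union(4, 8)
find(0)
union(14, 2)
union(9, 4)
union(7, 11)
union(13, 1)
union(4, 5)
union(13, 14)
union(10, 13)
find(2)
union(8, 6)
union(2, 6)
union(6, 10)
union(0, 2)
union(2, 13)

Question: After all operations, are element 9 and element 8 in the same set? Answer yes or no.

Answer: yes

Derivation:
Step 1: find(13) -> no change; set of 13 is {13}
Step 2: union(4, 8) -> merged; set of 4 now {4, 8}
Step 3: find(0) -> no change; set of 0 is {0}
Step 4: union(14, 2) -> merged; set of 14 now {2, 14}
Step 5: union(9, 4) -> merged; set of 9 now {4, 8, 9}
Step 6: union(7, 11) -> merged; set of 7 now {7, 11}
Step 7: union(13, 1) -> merged; set of 13 now {1, 13}
Step 8: union(4, 5) -> merged; set of 4 now {4, 5, 8, 9}
Step 9: union(13, 14) -> merged; set of 13 now {1, 2, 13, 14}
Step 10: union(10, 13) -> merged; set of 10 now {1, 2, 10, 13, 14}
Step 11: find(2) -> no change; set of 2 is {1, 2, 10, 13, 14}
Step 12: union(8, 6) -> merged; set of 8 now {4, 5, 6, 8, 9}
Step 13: union(2, 6) -> merged; set of 2 now {1, 2, 4, 5, 6, 8, 9, 10, 13, 14}
Step 14: union(6, 10) -> already same set; set of 6 now {1, 2, 4, 5, 6, 8, 9, 10, 13, 14}
Step 15: union(0, 2) -> merged; set of 0 now {0, 1, 2, 4, 5, 6, 8, 9, 10, 13, 14}
Step 16: union(2, 13) -> already same set; set of 2 now {0, 1, 2, 4, 5, 6, 8, 9, 10, 13, 14}
Set of 9: {0, 1, 2, 4, 5, 6, 8, 9, 10, 13, 14}; 8 is a member.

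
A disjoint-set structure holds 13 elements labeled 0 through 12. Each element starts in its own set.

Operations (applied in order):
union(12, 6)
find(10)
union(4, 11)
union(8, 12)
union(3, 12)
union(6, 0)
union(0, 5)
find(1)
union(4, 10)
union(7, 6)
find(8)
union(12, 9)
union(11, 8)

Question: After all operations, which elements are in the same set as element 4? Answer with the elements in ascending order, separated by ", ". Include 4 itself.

Step 1: union(12, 6) -> merged; set of 12 now {6, 12}
Step 2: find(10) -> no change; set of 10 is {10}
Step 3: union(4, 11) -> merged; set of 4 now {4, 11}
Step 4: union(8, 12) -> merged; set of 8 now {6, 8, 12}
Step 5: union(3, 12) -> merged; set of 3 now {3, 6, 8, 12}
Step 6: union(6, 0) -> merged; set of 6 now {0, 3, 6, 8, 12}
Step 7: union(0, 5) -> merged; set of 0 now {0, 3, 5, 6, 8, 12}
Step 8: find(1) -> no change; set of 1 is {1}
Step 9: union(4, 10) -> merged; set of 4 now {4, 10, 11}
Step 10: union(7, 6) -> merged; set of 7 now {0, 3, 5, 6, 7, 8, 12}
Step 11: find(8) -> no change; set of 8 is {0, 3, 5, 6, 7, 8, 12}
Step 12: union(12, 9) -> merged; set of 12 now {0, 3, 5, 6, 7, 8, 9, 12}
Step 13: union(11, 8) -> merged; set of 11 now {0, 3, 4, 5, 6, 7, 8, 9, 10, 11, 12}
Component of 4: {0, 3, 4, 5, 6, 7, 8, 9, 10, 11, 12}

Answer: 0, 3, 4, 5, 6, 7, 8, 9, 10, 11, 12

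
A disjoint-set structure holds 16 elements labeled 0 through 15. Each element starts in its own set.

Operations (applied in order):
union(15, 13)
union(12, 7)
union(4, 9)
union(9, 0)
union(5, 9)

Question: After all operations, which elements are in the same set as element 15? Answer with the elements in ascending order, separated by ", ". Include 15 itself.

Step 1: union(15, 13) -> merged; set of 15 now {13, 15}
Step 2: union(12, 7) -> merged; set of 12 now {7, 12}
Step 3: union(4, 9) -> merged; set of 4 now {4, 9}
Step 4: union(9, 0) -> merged; set of 9 now {0, 4, 9}
Step 5: union(5, 9) -> merged; set of 5 now {0, 4, 5, 9}
Component of 15: {13, 15}

Answer: 13, 15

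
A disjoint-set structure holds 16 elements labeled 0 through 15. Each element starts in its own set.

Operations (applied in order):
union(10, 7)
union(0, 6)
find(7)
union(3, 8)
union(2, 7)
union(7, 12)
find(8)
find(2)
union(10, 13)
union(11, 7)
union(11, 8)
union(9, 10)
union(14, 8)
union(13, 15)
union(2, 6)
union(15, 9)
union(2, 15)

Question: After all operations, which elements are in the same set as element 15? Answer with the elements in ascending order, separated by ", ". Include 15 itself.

Step 1: union(10, 7) -> merged; set of 10 now {7, 10}
Step 2: union(0, 6) -> merged; set of 0 now {0, 6}
Step 3: find(7) -> no change; set of 7 is {7, 10}
Step 4: union(3, 8) -> merged; set of 3 now {3, 8}
Step 5: union(2, 7) -> merged; set of 2 now {2, 7, 10}
Step 6: union(7, 12) -> merged; set of 7 now {2, 7, 10, 12}
Step 7: find(8) -> no change; set of 8 is {3, 8}
Step 8: find(2) -> no change; set of 2 is {2, 7, 10, 12}
Step 9: union(10, 13) -> merged; set of 10 now {2, 7, 10, 12, 13}
Step 10: union(11, 7) -> merged; set of 11 now {2, 7, 10, 11, 12, 13}
Step 11: union(11, 8) -> merged; set of 11 now {2, 3, 7, 8, 10, 11, 12, 13}
Step 12: union(9, 10) -> merged; set of 9 now {2, 3, 7, 8, 9, 10, 11, 12, 13}
Step 13: union(14, 8) -> merged; set of 14 now {2, 3, 7, 8, 9, 10, 11, 12, 13, 14}
Step 14: union(13, 15) -> merged; set of 13 now {2, 3, 7, 8, 9, 10, 11, 12, 13, 14, 15}
Step 15: union(2, 6) -> merged; set of 2 now {0, 2, 3, 6, 7, 8, 9, 10, 11, 12, 13, 14, 15}
Step 16: union(15, 9) -> already same set; set of 15 now {0, 2, 3, 6, 7, 8, 9, 10, 11, 12, 13, 14, 15}
Step 17: union(2, 15) -> already same set; set of 2 now {0, 2, 3, 6, 7, 8, 9, 10, 11, 12, 13, 14, 15}
Component of 15: {0, 2, 3, 6, 7, 8, 9, 10, 11, 12, 13, 14, 15}

Answer: 0, 2, 3, 6, 7, 8, 9, 10, 11, 12, 13, 14, 15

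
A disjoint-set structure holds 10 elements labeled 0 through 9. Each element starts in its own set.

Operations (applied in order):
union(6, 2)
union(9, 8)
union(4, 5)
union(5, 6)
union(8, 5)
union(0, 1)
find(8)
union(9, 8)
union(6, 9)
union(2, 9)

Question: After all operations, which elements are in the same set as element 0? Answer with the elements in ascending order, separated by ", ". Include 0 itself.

Step 1: union(6, 2) -> merged; set of 6 now {2, 6}
Step 2: union(9, 8) -> merged; set of 9 now {8, 9}
Step 3: union(4, 5) -> merged; set of 4 now {4, 5}
Step 4: union(5, 6) -> merged; set of 5 now {2, 4, 5, 6}
Step 5: union(8, 5) -> merged; set of 8 now {2, 4, 5, 6, 8, 9}
Step 6: union(0, 1) -> merged; set of 0 now {0, 1}
Step 7: find(8) -> no change; set of 8 is {2, 4, 5, 6, 8, 9}
Step 8: union(9, 8) -> already same set; set of 9 now {2, 4, 5, 6, 8, 9}
Step 9: union(6, 9) -> already same set; set of 6 now {2, 4, 5, 6, 8, 9}
Step 10: union(2, 9) -> already same set; set of 2 now {2, 4, 5, 6, 8, 9}
Component of 0: {0, 1}

Answer: 0, 1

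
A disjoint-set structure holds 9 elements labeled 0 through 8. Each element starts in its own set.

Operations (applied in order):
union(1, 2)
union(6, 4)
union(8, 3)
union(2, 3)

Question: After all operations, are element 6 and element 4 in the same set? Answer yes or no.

Step 1: union(1, 2) -> merged; set of 1 now {1, 2}
Step 2: union(6, 4) -> merged; set of 6 now {4, 6}
Step 3: union(8, 3) -> merged; set of 8 now {3, 8}
Step 4: union(2, 3) -> merged; set of 2 now {1, 2, 3, 8}
Set of 6: {4, 6}; 4 is a member.

Answer: yes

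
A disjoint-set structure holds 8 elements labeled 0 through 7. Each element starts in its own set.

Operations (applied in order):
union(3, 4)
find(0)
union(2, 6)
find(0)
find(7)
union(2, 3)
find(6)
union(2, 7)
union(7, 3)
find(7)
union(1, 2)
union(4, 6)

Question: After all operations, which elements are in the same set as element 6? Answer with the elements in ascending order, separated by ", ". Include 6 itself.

Answer: 1, 2, 3, 4, 6, 7

Derivation:
Step 1: union(3, 4) -> merged; set of 3 now {3, 4}
Step 2: find(0) -> no change; set of 0 is {0}
Step 3: union(2, 6) -> merged; set of 2 now {2, 6}
Step 4: find(0) -> no change; set of 0 is {0}
Step 5: find(7) -> no change; set of 7 is {7}
Step 6: union(2, 3) -> merged; set of 2 now {2, 3, 4, 6}
Step 7: find(6) -> no change; set of 6 is {2, 3, 4, 6}
Step 8: union(2, 7) -> merged; set of 2 now {2, 3, 4, 6, 7}
Step 9: union(7, 3) -> already same set; set of 7 now {2, 3, 4, 6, 7}
Step 10: find(7) -> no change; set of 7 is {2, 3, 4, 6, 7}
Step 11: union(1, 2) -> merged; set of 1 now {1, 2, 3, 4, 6, 7}
Step 12: union(4, 6) -> already same set; set of 4 now {1, 2, 3, 4, 6, 7}
Component of 6: {1, 2, 3, 4, 6, 7}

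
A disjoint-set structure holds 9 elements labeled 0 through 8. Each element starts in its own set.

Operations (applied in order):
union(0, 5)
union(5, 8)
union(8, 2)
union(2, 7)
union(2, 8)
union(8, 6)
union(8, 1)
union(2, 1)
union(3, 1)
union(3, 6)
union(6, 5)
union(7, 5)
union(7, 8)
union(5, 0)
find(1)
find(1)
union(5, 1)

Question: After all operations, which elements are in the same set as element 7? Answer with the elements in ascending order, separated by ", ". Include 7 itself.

Step 1: union(0, 5) -> merged; set of 0 now {0, 5}
Step 2: union(5, 8) -> merged; set of 5 now {0, 5, 8}
Step 3: union(8, 2) -> merged; set of 8 now {0, 2, 5, 8}
Step 4: union(2, 7) -> merged; set of 2 now {0, 2, 5, 7, 8}
Step 5: union(2, 8) -> already same set; set of 2 now {0, 2, 5, 7, 8}
Step 6: union(8, 6) -> merged; set of 8 now {0, 2, 5, 6, 7, 8}
Step 7: union(8, 1) -> merged; set of 8 now {0, 1, 2, 5, 6, 7, 8}
Step 8: union(2, 1) -> already same set; set of 2 now {0, 1, 2, 5, 6, 7, 8}
Step 9: union(3, 1) -> merged; set of 3 now {0, 1, 2, 3, 5, 6, 7, 8}
Step 10: union(3, 6) -> already same set; set of 3 now {0, 1, 2, 3, 5, 6, 7, 8}
Step 11: union(6, 5) -> already same set; set of 6 now {0, 1, 2, 3, 5, 6, 7, 8}
Step 12: union(7, 5) -> already same set; set of 7 now {0, 1, 2, 3, 5, 6, 7, 8}
Step 13: union(7, 8) -> already same set; set of 7 now {0, 1, 2, 3, 5, 6, 7, 8}
Step 14: union(5, 0) -> already same set; set of 5 now {0, 1, 2, 3, 5, 6, 7, 8}
Step 15: find(1) -> no change; set of 1 is {0, 1, 2, 3, 5, 6, 7, 8}
Step 16: find(1) -> no change; set of 1 is {0, 1, 2, 3, 5, 6, 7, 8}
Step 17: union(5, 1) -> already same set; set of 5 now {0, 1, 2, 3, 5, 6, 7, 8}
Component of 7: {0, 1, 2, 3, 5, 6, 7, 8}

Answer: 0, 1, 2, 3, 5, 6, 7, 8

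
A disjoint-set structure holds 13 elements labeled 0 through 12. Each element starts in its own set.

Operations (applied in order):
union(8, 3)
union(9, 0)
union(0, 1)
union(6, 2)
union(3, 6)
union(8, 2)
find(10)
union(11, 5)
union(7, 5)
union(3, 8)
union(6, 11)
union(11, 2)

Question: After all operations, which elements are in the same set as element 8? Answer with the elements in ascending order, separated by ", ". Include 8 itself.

Step 1: union(8, 3) -> merged; set of 8 now {3, 8}
Step 2: union(9, 0) -> merged; set of 9 now {0, 9}
Step 3: union(0, 1) -> merged; set of 0 now {0, 1, 9}
Step 4: union(6, 2) -> merged; set of 6 now {2, 6}
Step 5: union(3, 6) -> merged; set of 3 now {2, 3, 6, 8}
Step 6: union(8, 2) -> already same set; set of 8 now {2, 3, 6, 8}
Step 7: find(10) -> no change; set of 10 is {10}
Step 8: union(11, 5) -> merged; set of 11 now {5, 11}
Step 9: union(7, 5) -> merged; set of 7 now {5, 7, 11}
Step 10: union(3, 8) -> already same set; set of 3 now {2, 3, 6, 8}
Step 11: union(6, 11) -> merged; set of 6 now {2, 3, 5, 6, 7, 8, 11}
Step 12: union(11, 2) -> already same set; set of 11 now {2, 3, 5, 6, 7, 8, 11}
Component of 8: {2, 3, 5, 6, 7, 8, 11}

Answer: 2, 3, 5, 6, 7, 8, 11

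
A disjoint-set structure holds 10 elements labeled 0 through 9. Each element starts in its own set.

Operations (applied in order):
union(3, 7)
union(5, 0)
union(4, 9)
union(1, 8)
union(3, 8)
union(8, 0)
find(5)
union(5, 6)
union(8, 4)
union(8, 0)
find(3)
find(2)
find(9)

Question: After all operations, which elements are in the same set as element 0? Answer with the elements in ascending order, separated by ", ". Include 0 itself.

Step 1: union(3, 7) -> merged; set of 3 now {3, 7}
Step 2: union(5, 0) -> merged; set of 5 now {0, 5}
Step 3: union(4, 9) -> merged; set of 4 now {4, 9}
Step 4: union(1, 8) -> merged; set of 1 now {1, 8}
Step 5: union(3, 8) -> merged; set of 3 now {1, 3, 7, 8}
Step 6: union(8, 0) -> merged; set of 8 now {0, 1, 3, 5, 7, 8}
Step 7: find(5) -> no change; set of 5 is {0, 1, 3, 5, 7, 8}
Step 8: union(5, 6) -> merged; set of 5 now {0, 1, 3, 5, 6, 7, 8}
Step 9: union(8, 4) -> merged; set of 8 now {0, 1, 3, 4, 5, 6, 7, 8, 9}
Step 10: union(8, 0) -> already same set; set of 8 now {0, 1, 3, 4, 5, 6, 7, 8, 9}
Step 11: find(3) -> no change; set of 3 is {0, 1, 3, 4, 5, 6, 7, 8, 9}
Step 12: find(2) -> no change; set of 2 is {2}
Step 13: find(9) -> no change; set of 9 is {0, 1, 3, 4, 5, 6, 7, 8, 9}
Component of 0: {0, 1, 3, 4, 5, 6, 7, 8, 9}

Answer: 0, 1, 3, 4, 5, 6, 7, 8, 9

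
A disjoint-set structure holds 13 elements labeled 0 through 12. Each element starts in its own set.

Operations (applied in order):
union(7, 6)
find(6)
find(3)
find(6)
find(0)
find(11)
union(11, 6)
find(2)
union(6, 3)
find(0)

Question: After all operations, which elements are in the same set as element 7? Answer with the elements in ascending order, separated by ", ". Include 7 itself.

Step 1: union(7, 6) -> merged; set of 7 now {6, 7}
Step 2: find(6) -> no change; set of 6 is {6, 7}
Step 3: find(3) -> no change; set of 3 is {3}
Step 4: find(6) -> no change; set of 6 is {6, 7}
Step 5: find(0) -> no change; set of 0 is {0}
Step 6: find(11) -> no change; set of 11 is {11}
Step 7: union(11, 6) -> merged; set of 11 now {6, 7, 11}
Step 8: find(2) -> no change; set of 2 is {2}
Step 9: union(6, 3) -> merged; set of 6 now {3, 6, 7, 11}
Step 10: find(0) -> no change; set of 0 is {0}
Component of 7: {3, 6, 7, 11}

Answer: 3, 6, 7, 11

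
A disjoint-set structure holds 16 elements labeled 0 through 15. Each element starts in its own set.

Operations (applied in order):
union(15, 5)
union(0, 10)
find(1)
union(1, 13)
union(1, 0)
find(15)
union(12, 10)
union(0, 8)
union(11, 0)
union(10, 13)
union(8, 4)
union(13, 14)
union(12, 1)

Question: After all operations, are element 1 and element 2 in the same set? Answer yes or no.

Answer: no

Derivation:
Step 1: union(15, 5) -> merged; set of 15 now {5, 15}
Step 2: union(0, 10) -> merged; set of 0 now {0, 10}
Step 3: find(1) -> no change; set of 1 is {1}
Step 4: union(1, 13) -> merged; set of 1 now {1, 13}
Step 5: union(1, 0) -> merged; set of 1 now {0, 1, 10, 13}
Step 6: find(15) -> no change; set of 15 is {5, 15}
Step 7: union(12, 10) -> merged; set of 12 now {0, 1, 10, 12, 13}
Step 8: union(0, 8) -> merged; set of 0 now {0, 1, 8, 10, 12, 13}
Step 9: union(11, 0) -> merged; set of 11 now {0, 1, 8, 10, 11, 12, 13}
Step 10: union(10, 13) -> already same set; set of 10 now {0, 1, 8, 10, 11, 12, 13}
Step 11: union(8, 4) -> merged; set of 8 now {0, 1, 4, 8, 10, 11, 12, 13}
Step 12: union(13, 14) -> merged; set of 13 now {0, 1, 4, 8, 10, 11, 12, 13, 14}
Step 13: union(12, 1) -> already same set; set of 12 now {0, 1, 4, 8, 10, 11, 12, 13, 14}
Set of 1: {0, 1, 4, 8, 10, 11, 12, 13, 14}; 2 is not a member.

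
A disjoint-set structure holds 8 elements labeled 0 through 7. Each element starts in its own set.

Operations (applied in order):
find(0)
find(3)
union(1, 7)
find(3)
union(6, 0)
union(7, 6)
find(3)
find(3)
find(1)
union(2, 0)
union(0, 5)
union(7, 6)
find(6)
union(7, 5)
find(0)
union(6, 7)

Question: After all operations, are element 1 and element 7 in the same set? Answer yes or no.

Answer: yes

Derivation:
Step 1: find(0) -> no change; set of 0 is {0}
Step 2: find(3) -> no change; set of 3 is {3}
Step 3: union(1, 7) -> merged; set of 1 now {1, 7}
Step 4: find(3) -> no change; set of 3 is {3}
Step 5: union(6, 0) -> merged; set of 6 now {0, 6}
Step 6: union(7, 6) -> merged; set of 7 now {0, 1, 6, 7}
Step 7: find(3) -> no change; set of 3 is {3}
Step 8: find(3) -> no change; set of 3 is {3}
Step 9: find(1) -> no change; set of 1 is {0, 1, 6, 7}
Step 10: union(2, 0) -> merged; set of 2 now {0, 1, 2, 6, 7}
Step 11: union(0, 5) -> merged; set of 0 now {0, 1, 2, 5, 6, 7}
Step 12: union(7, 6) -> already same set; set of 7 now {0, 1, 2, 5, 6, 7}
Step 13: find(6) -> no change; set of 6 is {0, 1, 2, 5, 6, 7}
Step 14: union(7, 5) -> already same set; set of 7 now {0, 1, 2, 5, 6, 7}
Step 15: find(0) -> no change; set of 0 is {0, 1, 2, 5, 6, 7}
Step 16: union(6, 7) -> already same set; set of 6 now {0, 1, 2, 5, 6, 7}
Set of 1: {0, 1, 2, 5, 6, 7}; 7 is a member.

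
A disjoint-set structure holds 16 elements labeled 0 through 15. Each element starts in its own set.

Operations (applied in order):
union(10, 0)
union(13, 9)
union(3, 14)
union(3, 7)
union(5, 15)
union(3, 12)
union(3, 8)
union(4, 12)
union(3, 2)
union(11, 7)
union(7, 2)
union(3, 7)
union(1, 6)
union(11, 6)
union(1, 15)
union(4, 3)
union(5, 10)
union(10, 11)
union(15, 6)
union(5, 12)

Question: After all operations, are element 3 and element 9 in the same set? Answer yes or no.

Answer: no

Derivation:
Step 1: union(10, 0) -> merged; set of 10 now {0, 10}
Step 2: union(13, 9) -> merged; set of 13 now {9, 13}
Step 3: union(3, 14) -> merged; set of 3 now {3, 14}
Step 4: union(3, 7) -> merged; set of 3 now {3, 7, 14}
Step 5: union(5, 15) -> merged; set of 5 now {5, 15}
Step 6: union(3, 12) -> merged; set of 3 now {3, 7, 12, 14}
Step 7: union(3, 8) -> merged; set of 3 now {3, 7, 8, 12, 14}
Step 8: union(4, 12) -> merged; set of 4 now {3, 4, 7, 8, 12, 14}
Step 9: union(3, 2) -> merged; set of 3 now {2, 3, 4, 7, 8, 12, 14}
Step 10: union(11, 7) -> merged; set of 11 now {2, 3, 4, 7, 8, 11, 12, 14}
Step 11: union(7, 2) -> already same set; set of 7 now {2, 3, 4, 7, 8, 11, 12, 14}
Step 12: union(3, 7) -> already same set; set of 3 now {2, 3, 4, 7, 8, 11, 12, 14}
Step 13: union(1, 6) -> merged; set of 1 now {1, 6}
Step 14: union(11, 6) -> merged; set of 11 now {1, 2, 3, 4, 6, 7, 8, 11, 12, 14}
Step 15: union(1, 15) -> merged; set of 1 now {1, 2, 3, 4, 5, 6, 7, 8, 11, 12, 14, 15}
Step 16: union(4, 3) -> already same set; set of 4 now {1, 2, 3, 4, 5, 6, 7, 8, 11, 12, 14, 15}
Step 17: union(5, 10) -> merged; set of 5 now {0, 1, 2, 3, 4, 5, 6, 7, 8, 10, 11, 12, 14, 15}
Step 18: union(10, 11) -> already same set; set of 10 now {0, 1, 2, 3, 4, 5, 6, 7, 8, 10, 11, 12, 14, 15}
Step 19: union(15, 6) -> already same set; set of 15 now {0, 1, 2, 3, 4, 5, 6, 7, 8, 10, 11, 12, 14, 15}
Step 20: union(5, 12) -> already same set; set of 5 now {0, 1, 2, 3, 4, 5, 6, 7, 8, 10, 11, 12, 14, 15}
Set of 3: {0, 1, 2, 3, 4, 5, 6, 7, 8, 10, 11, 12, 14, 15}; 9 is not a member.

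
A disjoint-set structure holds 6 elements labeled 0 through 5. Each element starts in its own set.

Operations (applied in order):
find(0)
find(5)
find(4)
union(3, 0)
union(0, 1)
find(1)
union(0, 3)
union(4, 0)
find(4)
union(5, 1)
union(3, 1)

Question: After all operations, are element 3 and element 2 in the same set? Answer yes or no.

Step 1: find(0) -> no change; set of 0 is {0}
Step 2: find(5) -> no change; set of 5 is {5}
Step 3: find(4) -> no change; set of 4 is {4}
Step 4: union(3, 0) -> merged; set of 3 now {0, 3}
Step 5: union(0, 1) -> merged; set of 0 now {0, 1, 3}
Step 6: find(1) -> no change; set of 1 is {0, 1, 3}
Step 7: union(0, 3) -> already same set; set of 0 now {0, 1, 3}
Step 8: union(4, 0) -> merged; set of 4 now {0, 1, 3, 4}
Step 9: find(4) -> no change; set of 4 is {0, 1, 3, 4}
Step 10: union(5, 1) -> merged; set of 5 now {0, 1, 3, 4, 5}
Step 11: union(3, 1) -> already same set; set of 3 now {0, 1, 3, 4, 5}
Set of 3: {0, 1, 3, 4, 5}; 2 is not a member.

Answer: no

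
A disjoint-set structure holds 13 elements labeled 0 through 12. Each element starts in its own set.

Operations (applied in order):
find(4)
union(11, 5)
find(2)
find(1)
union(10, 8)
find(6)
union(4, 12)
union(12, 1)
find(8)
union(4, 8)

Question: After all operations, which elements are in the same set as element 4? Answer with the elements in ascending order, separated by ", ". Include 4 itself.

Answer: 1, 4, 8, 10, 12

Derivation:
Step 1: find(4) -> no change; set of 4 is {4}
Step 2: union(11, 5) -> merged; set of 11 now {5, 11}
Step 3: find(2) -> no change; set of 2 is {2}
Step 4: find(1) -> no change; set of 1 is {1}
Step 5: union(10, 8) -> merged; set of 10 now {8, 10}
Step 6: find(6) -> no change; set of 6 is {6}
Step 7: union(4, 12) -> merged; set of 4 now {4, 12}
Step 8: union(12, 1) -> merged; set of 12 now {1, 4, 12}
Step 9: find(8) -> no change; set of 8 is {8, 10}
Step 10: union(4, 8) -> merged; set of 4 now {1, 4, 8, 10, 12}
Component of 4: {1, 4, 8, 10, 12}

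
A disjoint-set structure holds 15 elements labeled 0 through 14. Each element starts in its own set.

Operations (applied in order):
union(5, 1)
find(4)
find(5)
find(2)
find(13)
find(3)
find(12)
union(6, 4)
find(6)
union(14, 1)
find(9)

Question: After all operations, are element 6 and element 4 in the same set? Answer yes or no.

Answer: yes

Derivation:
Step 1: union(5, 1) -> merged; set of 5 now {1, 5}
Step 2: find(4) -> no change; set of 4 is {4}
Step 3: find(5) -> no change; set of 5 is {1, 5}
Step 4: find(2) -> no change; set of 2 is {2}
Step 5: find(13) -> no change; set of 13 is {13}
Step 6: find(3) -> no change; set of 3 is {3}
Step 7: find(12) -> no change; set of 12 is {12}
Step 8: union(6, 4) -> merged; set of 6 now {4, 6}
Step 9: find(6) -> no change; set of 6 is {4, 6}
Step 10: union(14, 1) -> merged; set of 14 now {1, 5, 14}
Step 11: find(9) -> no change; set of 9 is {9}
Set of 6: {4, 6}; 4 is a member.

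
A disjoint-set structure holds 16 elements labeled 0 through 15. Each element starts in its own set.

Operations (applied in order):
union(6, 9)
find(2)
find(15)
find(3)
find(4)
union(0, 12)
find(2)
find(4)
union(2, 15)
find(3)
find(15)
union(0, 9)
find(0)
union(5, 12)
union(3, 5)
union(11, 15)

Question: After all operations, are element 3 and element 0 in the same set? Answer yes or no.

Answer: yes

Derivation:
Step 1: union(6, 9) -> merged; set of 6 now {6, 9}
Step 2: find(2) -> no change; set of 2 is {2}
Step 3: find(15) -> no change; set of 15 is {15}
Step 4: find(3) -> no change; set of 3 is {3}
Step 5: find(4) -> no change; set of 4 is {4}
Step 6: union(0, 12) -> merged; set of 0 now {0, 12}
Step 7: find(2) -> no change; set of 2 is {2}
Step 8: find(4) -> no change; set of 4 is {4}
Step 9: union(2, 15) -> merged; set of 2 now {2, 15}
Step 10: find(3) -> no change; set of 3 is {3}
Step 11: find(15) -> no change; set of 15 is {2, 15}
Step 12: union(0, 9) -> merged; set of 0 now {0, 6, 9, 12}
Step 13: find(0) -> no change; set of 0 is {0, 6, 9, 12}
Step 14: union(5, 12) -> merged; set of 5 now {0, 5, 6, 9, 12}
Step 15: union(3, 5) -> merged; set of 3 now {0, 3, 5, 6, 9, 12}
Step 16: union(11, 15) -> merged; set of 11 now {2, 11, 15}
Set of 3: {0, 3, 5, 6, 9, 12}; 0 is a member.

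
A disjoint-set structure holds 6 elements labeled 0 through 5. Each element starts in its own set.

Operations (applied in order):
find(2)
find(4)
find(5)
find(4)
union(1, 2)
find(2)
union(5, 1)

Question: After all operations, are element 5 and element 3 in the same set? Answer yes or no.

Step 1: find(2) -> no change; set of 2 is {2}
Step 2: find(4) -> no change; set of 4 is {4}
Step 3: find(5) -> no change; set of 5 is {5}
Step 4: find(4) -> no change; set of 4 is {4}
Step 5: union(1, 2) -> merged; set of 1 now {1, 2}
Step 6: find(2) -> no change; set of 2 is {1, 2}
Step 7: union(5, 1) -> merged; set of 5 now {1, 2, 5}
Set of 5: {1, 2, 5}; 3 is not a member.

Answer: no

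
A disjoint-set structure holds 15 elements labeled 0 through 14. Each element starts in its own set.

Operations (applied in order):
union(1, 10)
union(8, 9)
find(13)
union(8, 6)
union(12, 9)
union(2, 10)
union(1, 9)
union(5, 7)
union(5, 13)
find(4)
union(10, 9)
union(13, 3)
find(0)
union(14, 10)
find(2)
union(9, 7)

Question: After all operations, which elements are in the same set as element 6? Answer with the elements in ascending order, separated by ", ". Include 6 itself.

Answer: 1, 2, 3, 5, 6, 7, 8, 9, 10, 12, 13, 14

Derivation:
Step 1: union(1, 10) -> merged; set of 1 now {1, 10}
Step 2: union(8, 9) -> merged; set of 8 now {8, 9}
Step 3: find(13) -> no change; set of 13 is {13}
Step 4: union(8, 6) -> merged; set of 8 now {6, 8, 9}
Step 5: union(12, 9) -> merged; set of 12 now {6, 8, 9, 12}
Step 6: union(2, 10) -> merged; set of 2 now {1, 2, 10}
Step 7: union(1, 9) -> merged; set of 1 now {1, 2, 6, 8, 9, 10, 12}
Step 8: union(5, 7) -> merged; set of 5 now {5, 7}
Step 9: union(5, 13) -> merged; set of 5 now {5, 7, 13}
Step 10: find(4) -> no change; set of 4 is {4}
Step 11: union(10, 9) -> already same set; set of 10 now {1, 2, 6, 8, 9, 10, 12}
Step 12: union(13, 3) -> merged; set of 13 now {3, 5, 7, 13}
Step 13: find(0) -> no change; set of 0 is {0}
Step 14: union(14, 10) -> merged; set of 14 now {1, 2, 6, 8, 9, 10, 12, 14}
Step 15: find(2) -> no change; set of 2 is {1, 2, 6, 8, 9, 10, 12, 14}
Step 16: union(9, 7) -> merged; set of 9 now {1, 2, 3, 5, 6, 7, 8, 9, 10, 12, 13, 14}
Component of 6: {1, 2, 3, 5, 6, 7, 8, 9, 10, 12, 13, 14}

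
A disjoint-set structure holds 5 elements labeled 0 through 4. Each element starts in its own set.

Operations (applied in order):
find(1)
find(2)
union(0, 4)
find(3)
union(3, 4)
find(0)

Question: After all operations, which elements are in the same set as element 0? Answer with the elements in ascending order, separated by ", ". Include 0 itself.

Step 1: find(1) -> no change; set of 1 is {1}
Step 2: find(2) -> no change; set of 2 is {2}
Step 3: union(0, 4) -> merged; set of 0 now {0, 4}
Step 4: find(3) -> no change; set of 3 is {3}
Step 5: union(3, 4) -> merged; set of 3 now {0, 3, 4}
Step 6: find(0) -> no change; set of 0 is {0, 3, 4}
Component of 0: {0, 3, 4}

Answer: 0, 3, 4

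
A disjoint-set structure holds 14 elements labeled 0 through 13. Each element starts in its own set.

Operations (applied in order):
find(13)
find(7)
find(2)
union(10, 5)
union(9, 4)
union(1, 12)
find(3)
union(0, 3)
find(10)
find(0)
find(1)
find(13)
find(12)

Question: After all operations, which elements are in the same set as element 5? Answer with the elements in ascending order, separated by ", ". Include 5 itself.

Step 1: find(13) -> no change; set of 13 is {13}
Step 2: find(7) -> no change; set of 7 is {7}
Step 3: find(2) -> no change; set of 2 is {2}
Step 4: union(10, 5) -> merged; set of 10 now {5, 10}
Step 5: union(9, 4) -> merged; set of 9 now {4, 9}
Step 6: union(1, 12) -> merged; set of 1 now {1, 12}
Step 7: find(3) -> no change; set of 3 is {3}
Step 8: union(0, 3) -> merged; set of 0 now {0, 3}
Step 9: find(10) -> no change; set of 10 is {5, 10}
Step 10: find(0) -> no change; set of 0 is {0, 3}
Step 11: find(1) -> no change; set of 1 is {1, 12}
Step 12: find(13) -> no change; set of 13 is {13}
Step 13: find(12) -> no change; set of 12 is {1, 12}
Component of 5: {5, 10}

Answer: 5, 10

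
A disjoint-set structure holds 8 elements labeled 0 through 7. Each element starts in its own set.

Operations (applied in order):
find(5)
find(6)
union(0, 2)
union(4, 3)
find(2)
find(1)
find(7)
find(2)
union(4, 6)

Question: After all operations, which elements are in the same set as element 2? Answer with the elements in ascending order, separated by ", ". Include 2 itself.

Answer: 0, 2

Derivation:
Step 1: find(5) -> no change; set of 5 is {5}
Step 2: find(6) -> no change; set of 6 is {6}
Step 3: union(0, 2) -> merged; set of 0 now {0, 2}
Step 4: union(4, 3) -> merged; set of 4 now {3, 4}
Step 5: find(2) -> no change; set of 2 is {0, 2}
Step 6: find(1) -> no change; set of 1 is {1}
Step 7: find(7) -> no change; set of 7 is {7}
Step 8: find(2) -> no change; set of 2 is {0, 2}
Step 9: union(4, 6) -> merged; set of 4 now {3, 4, 6}
Component of 2: {0, 2}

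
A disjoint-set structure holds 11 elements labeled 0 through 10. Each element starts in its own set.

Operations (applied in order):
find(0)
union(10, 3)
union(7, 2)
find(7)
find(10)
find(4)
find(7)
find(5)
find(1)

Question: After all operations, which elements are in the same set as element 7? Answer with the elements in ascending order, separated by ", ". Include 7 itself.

Answer: 2, 7

Derivation:
Step 1: find(0) -> no change; set of 0 is {0}
Step 2: union(10, 3) -> merged; set of 10 now {3, 10}
Step 3: union(7, 2) -> merged; set of 7 now {2, 7}
Step 4: find(7) -> no change; set of 7 is {2, 7}
Step 5: find(10) -> no change; set of 10 is {3, 10}
Step 6: find(4) -> no change; set of 4 is {4}
Step 7: find(7) -> no change; set of 7 is {2, 7}
Step 8: find(5) -> no change; set of 5 is {5}
Step 9: find(1) -> no change; set of 1 is {1}
Component of 7: {2, 7}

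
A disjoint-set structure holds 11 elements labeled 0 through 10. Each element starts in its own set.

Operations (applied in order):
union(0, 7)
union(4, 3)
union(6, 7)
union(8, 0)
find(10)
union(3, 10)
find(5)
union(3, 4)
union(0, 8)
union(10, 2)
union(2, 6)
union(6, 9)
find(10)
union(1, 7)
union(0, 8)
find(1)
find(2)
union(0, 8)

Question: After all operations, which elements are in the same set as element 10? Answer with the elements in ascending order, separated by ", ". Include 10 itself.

Answer: 0, 1, 2, 3, 4, 6, 7, 8, 9, 10

Derivation:
Step 1: union(0, 7) -> merged; set of 0 now {0, 7}
Step 2: union(4, 3) -> merged; set of 4 now {3, 4}
Step 3: union(6, 7) -> merged; set of 6 now {0, 6, 7}
Step 4: union(8, 0) -> merged; set of 8 now {0, 6, 7, 8}
Step 5: find(10) -> no change; set of 10 is {10}
Step 6: union(3, 10) -> merged; set of 3 now {3, 4, 10}
Step 7: find(5) -> no change; set of 5 is {5}
Step 8: union(3, 4) -> already same set; set of 3 now {3, 4, 10}
Step 9: union(0, 8) -> already same set; set of 0 now {0, 6, 7, 8}
Step 10: union(10, 2) -> merged; set of 10 now {2, 3, 4, 10}
Step 11: union(2, 6) -> merged; set of 2 now {0, 2, 3, 4, 6, 7, 8, 10}
Step 12: union(6, 9) -> merged; set of 6 now {0, 2, 3, 4, 6, 7, 8, 9, 10}
Step 13: find(10) -> no change; set of 10 is {0, 2, 3, 4, 6, 7, 8, 9, 10}
Step 14: union(1, 7) -> merged; set of 1 now {0, 1, 2, 3, 4, 6, 7, 8, 9, 10}
Step 15: union(0, 8) -> already same set; set of 0 now {0, 1, 2, 3, 4, 6, 7, 8, 9, 10}
Step 16: find(1) -> no change; set of 1 is {0, 1, 2, 3, 4, 6, 7, 8, 9, 10}
Step 17: find(2) -> no change; set of 2 is {0, 1, 2, 3, 4, 6, 7, 8, 9, 10}
Step 18: union(0, 8) -> already same set; set of 0 now {0, 1, 2, 3, 4, 6, 7, 8, 9, 10}
Component of 10: {0, 1, 2, 3, 4, 6, 7, 8, 9, 10}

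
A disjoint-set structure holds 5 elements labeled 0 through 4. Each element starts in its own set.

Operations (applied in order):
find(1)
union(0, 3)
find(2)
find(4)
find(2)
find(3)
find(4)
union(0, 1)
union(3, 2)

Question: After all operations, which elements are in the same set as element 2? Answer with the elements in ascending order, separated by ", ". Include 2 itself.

Answer: 0, 1, 2, 3

Derivation:
Step 1: find(1) -> no change; set of 1 is {1}
Step 2: union(0, 3) -> merged; set of 0 now {0, 3}
Step 3: find(2) -> no change; set of 2 is {2}
Step 4: find(4) -> no change; set of 4 is {4}
Step 5: find(2) -> no change; set of 2 is {2}
Step 6: find(3) -> no change; set of 3 is {0, 3}
Step 7: find(4) -> no change; set of 4 is {4}
Step 8: union(0, 1) -> merged; set of 0 now {0, 1, 3}
Step 9: union(3, 2) -> merged; set of 3 now {0, 1, 2, 3}
Component of 2: {0, 1, 2, 3}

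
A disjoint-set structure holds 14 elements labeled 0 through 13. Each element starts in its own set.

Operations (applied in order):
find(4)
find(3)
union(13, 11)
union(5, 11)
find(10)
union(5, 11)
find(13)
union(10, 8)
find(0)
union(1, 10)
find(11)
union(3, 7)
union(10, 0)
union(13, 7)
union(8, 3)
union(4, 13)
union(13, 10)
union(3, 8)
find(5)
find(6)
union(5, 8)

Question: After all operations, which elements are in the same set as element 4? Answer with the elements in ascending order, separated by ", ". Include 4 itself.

Answer: 0, 1, 3, 4, 5, 7, 8, 10, 11, 13

Derivation:
Step 1: find(4) -> no change; set of 4 is {4}
Step 2: find(3) -> no change; set of 3 is {3}
Step 3: union(13, 11) -> merged; set of 13 now {11, 13}
Step 4: union(5, 11) -> merged; set of 5 now {5, 11, 13}
Step 5: find(10) -> no change; set of 10 is {10}
Step 6: union(5, 11) -> already same set; set of 5 now {5, 11, 13}
Step 7: find(13) -> no change; set of 13 is {5, 11, 13}
Step 8: union(10, 8) -> merged; set of 10 now {8, 10}
Step 9: find(0) -> no change; set of 0 is {0}
Step 10: union(1, 10) -> merged; set of 1 now {1, 8, 10}
Step 11: find(11) -> no change; set of 11 is {5, 11, 13}
Step 12: union(3, 7) -> merged; set of 3 now {3, 7}
Step 13: union(10, 0) -> merged; set of 10 now {0, 1, 8, 10}
Step 14: union(13, 7) -> merged; set of 13 now {3, 5, 7, 11, 13}
Step 15: union(8, 3) -> merged; set of 8 now {0, 1, 3, 5, 7, 8, 10, 11, 13}
Step 16: union(4, 13) -> merged; set of 4 now {0, 1, 3, 4, 5, 7, 8, 10, 11, 13}
Step 17: union(13, 10) -> already same set; set of 13 now {0, 1, 3, 4, 5, 7, 8, 10, 11, 13}
Step 18: union(3, 8) -> already same set; set of 3 now {0, 1, 3, 4, 5, 7, 8, 10, 11, 13}
Step 19: find(5) -> no change; set of 5 is {0, 1, 3, 4, 5, 7, 8, 10, 11, 13}
Step 20: find(6) -> no change; set of 6 is {6}
Step 21: union(5, 8) -> already same set; set of 5 now {0, 1, 3, 4, 5, 7, 8, 10, 11, 13}
Component of 4: {0, 1, 3, 4, 5, 7, 8, 10, 11, 13}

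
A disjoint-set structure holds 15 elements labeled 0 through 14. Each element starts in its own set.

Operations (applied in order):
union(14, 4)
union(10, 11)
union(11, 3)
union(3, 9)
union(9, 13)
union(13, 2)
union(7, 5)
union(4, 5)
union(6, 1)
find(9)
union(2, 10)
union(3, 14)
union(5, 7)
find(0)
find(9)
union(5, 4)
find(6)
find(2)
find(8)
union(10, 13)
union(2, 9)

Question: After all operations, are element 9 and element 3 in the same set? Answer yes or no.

Step 1: union(14, 4) -> merged; set of 14 now {4, 14}
Step 2: union(10, 11) -> merged; set of 10 now {10, 11}
Step 3: union(11, 3) -> merged; set of 11 now {3, 10, 11}
Step 4: union(3, 9) -> merged; set of 3 now {3, 9, 10, 11}
Step 5: union(9, 13) -> merged; set of 9 now {3, 9, 10, 11, 13}
Step 6: union(13, 2) -> merged; set of 13 now {2, 3, 9, 10, 11, 13}
Step 7: union(7, 5) -> merged; set of 7 now {5, 7}
Step 8: union(4, 5) -> merged; set of 4 now {4, 5, 7, 14}
Step 9: union(6, 1) -> merged; set of 6 now {1, 6}
Step 10: find(9) -> no change; set of 9 is {2, 3, 9, 10, 11, 13}
Step 11: union(2, 10) -> already same set; set of 2 now {2, 3, 9, 10, 11, 13}
Step 12: union(3, 14) -> merged; set of 3 now {2, 3, 4, 5, 7, 9, 10, 11, 13, 14}
Step 13: union(5, 7) -> already same set; set of 5 now {2, 3, 4, 5, 7, 9, 10, 11, 13, 14}
Step 14: find(0) -> no change; set of 0 is {0}
Step 15: find(9) -> no change; set of 9 is {2, 3, 4, 5, 7, 9, 10, 11, 13, 14}
Step 16: union(5, 4) -> already same set; set of 5 now {2, 3, 4, 5, 7, 9, 10, 11, 13, 14}
Step 17: find(6) -> no change; set of 6 is {1, 6}
Step 18: find(2) -> no change; set of 2 is {2, 3, 4, 5, 7, 9, 10, 11, 13, 14}
Step 19: find(8) -> no change; set of 8 is {8}
Step 20: union(10, 13) -> already same set; set of 10 now {2, 3, 4, 5, 7, 9, 10, 11, 13, 14}
Step 21: union(2, 9) -> already same set; set of 2 now {2, 3, 4, 5, 7, 9, 10, 11, 13, 14}
Set of 9: {2, 3, 4, 5, 7, 9, 10, 11, 13, 14}; 3 is a member.

Answer: yes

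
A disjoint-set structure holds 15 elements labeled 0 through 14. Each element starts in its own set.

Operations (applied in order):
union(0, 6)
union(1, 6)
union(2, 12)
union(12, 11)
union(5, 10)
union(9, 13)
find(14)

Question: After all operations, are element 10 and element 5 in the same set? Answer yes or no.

Step 1: union(0, 6) -> merged; set of 0 now {0, 6}
Step 2: union(1, 6) -> merged; set of 1 now {0, 1, 6}
Step 3: union(2, 12) -> merged; set of 2 now {2, 12}
Step 4: union(12, 11) -> merged; set of 12 now {2, 11, 12}
Step 5: union(5, 10) -> merged; set of 5 now {5, 10}
Step 6: union(9, 13) -> merged; set of 9 now {9, 13}
Step 7: find(14) -> no change; set of 14 is {14}
Set of 10: {5, 10}; 5 is a member.

Answer: yes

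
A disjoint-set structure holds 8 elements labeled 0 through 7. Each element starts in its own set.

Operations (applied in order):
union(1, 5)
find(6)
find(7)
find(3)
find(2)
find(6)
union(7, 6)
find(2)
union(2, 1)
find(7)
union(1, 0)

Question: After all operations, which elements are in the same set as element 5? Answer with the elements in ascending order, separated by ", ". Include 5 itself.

Answer: 0, 1, 2, 5

Derivation:
Step 1: union(1, 5) -> merged; set of 1 now {1, 5}
Step 2: find(6) -> no change; set of 6 is {6}
Step 3: find(7) -> no change; set of 7 is {7}
Step 4: find(3) -> no change; set of 3 is {3}
Step 5: find(2) -> no change; set of 2 is {2}
Step 6: find(6) -> no change; set of 6 is {6}
Step 7: union(7, 6) -> merged; set of 7 now {6, 7}
Step 8: find(2) -> no change; set of 2 is {2}
Step 9: union(2, 1) -> merged; set of 2 now {1, 2, 5}
Step 10: find(7) -> no change; set of 7 is {6, 7}
Step 11: union(1, 0) -> merged; set of 1 now {0, 1, 2, 5}
Component of 5: {0, 1, 2, 5}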